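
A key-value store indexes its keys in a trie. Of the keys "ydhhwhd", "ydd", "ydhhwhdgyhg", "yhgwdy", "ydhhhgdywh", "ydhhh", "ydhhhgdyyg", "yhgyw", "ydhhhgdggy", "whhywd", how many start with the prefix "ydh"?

6

Traverse to the node for "ydh", then collect every word in that subtree.
Matches: "ydhhh", "ydhhhgdggy", "ydhhhgdywh", "ydhhhgdyyg", "ydhhwhd", "ydhhwhdgyhg"
Count: 6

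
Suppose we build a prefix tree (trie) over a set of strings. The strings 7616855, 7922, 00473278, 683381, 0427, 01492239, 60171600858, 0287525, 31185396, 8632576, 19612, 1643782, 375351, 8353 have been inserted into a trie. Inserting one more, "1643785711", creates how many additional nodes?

4

The longest prefix of "1643785711" already in the trie is "164378" (length 6).
So 10 − 6 = 4 new nodes.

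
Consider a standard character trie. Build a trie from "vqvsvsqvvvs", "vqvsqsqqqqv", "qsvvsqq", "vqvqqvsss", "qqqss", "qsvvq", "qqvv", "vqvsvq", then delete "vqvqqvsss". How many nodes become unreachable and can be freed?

6

After clearing the end-marker at "vqvqqvsss", prune upward until reaching a node still needed by another word.
The suffix "qqvsss" (6 nodes) is used only by "vqvqqvsss"; the node for "vqv" still has the child "s", so pruning stops there.
Nodes removed: 6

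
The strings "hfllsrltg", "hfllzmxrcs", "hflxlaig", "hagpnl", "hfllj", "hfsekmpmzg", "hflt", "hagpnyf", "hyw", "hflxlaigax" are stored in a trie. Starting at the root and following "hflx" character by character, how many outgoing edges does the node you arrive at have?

1

Follow the path "hflx" to its node, then look at its outgoing edges.
Distinct next characters after "hflx": l.
That node has 1 child edge.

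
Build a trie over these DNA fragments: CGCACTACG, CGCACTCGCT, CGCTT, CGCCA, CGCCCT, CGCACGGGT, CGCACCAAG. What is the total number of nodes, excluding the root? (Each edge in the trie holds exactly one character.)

27

Trie structure (* marks end of a word):
(root)
└─ C
   └─ G
      └─ C
         ├─ A
         │  └─ C
         │     ├─ C
         │     │  └─ A
         │     │     └─ A
         │     │        └─ G *
         │     ├─ G
         │     │  └─ G
         │     │     └─ G
         │     │        └─ T *
         │     └─ T
         │        ├─ A
         │        │  └─ C
         │        │     └─ G *
         │        └─ C
         │           └─ G
         │              └─ C
         │                 └─ T *
         ├─ C
         │  ├─ A *
         │  └─ C
         │     └─ T *
         └─ T
            └─ T *
Counting every labelled node above: 27.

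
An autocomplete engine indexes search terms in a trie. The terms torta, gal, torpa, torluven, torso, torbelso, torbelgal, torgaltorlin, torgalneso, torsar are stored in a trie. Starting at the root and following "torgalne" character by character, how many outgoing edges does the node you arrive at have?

The children of the "torgalne" node are the distinct next characters among strings starting with "torgalne".
Distinct next characters after "torgalne": s.
That node has 1 child edge.

1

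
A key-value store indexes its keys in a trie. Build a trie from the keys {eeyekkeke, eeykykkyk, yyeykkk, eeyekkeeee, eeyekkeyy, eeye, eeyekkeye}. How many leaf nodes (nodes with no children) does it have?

Leaves are exactly the stored words that no other stored word extends.
Those words: "eeyekkeeee", "eeyekkeke", "eeyekkeye", "eeyekkeyy", "eeykykkyk", "yyeykkk"
Leaf count: 6

6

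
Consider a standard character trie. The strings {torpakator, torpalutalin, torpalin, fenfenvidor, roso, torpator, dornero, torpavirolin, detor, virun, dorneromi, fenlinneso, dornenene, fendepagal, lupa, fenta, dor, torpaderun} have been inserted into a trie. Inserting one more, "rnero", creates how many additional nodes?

4

Walking "rnero" from the root, the first 1 characters ("r") follow existing edges; "n" is the first miss.
So 5 − 1 = 4 new nodes.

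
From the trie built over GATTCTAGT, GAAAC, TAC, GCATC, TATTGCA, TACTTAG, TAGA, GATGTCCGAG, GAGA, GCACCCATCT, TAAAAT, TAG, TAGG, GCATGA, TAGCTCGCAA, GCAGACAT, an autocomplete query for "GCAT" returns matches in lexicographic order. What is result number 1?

GCATC

Filter for "GCAT…" and sort: "GCATC", "GCATGA"
The 1st is GCATC.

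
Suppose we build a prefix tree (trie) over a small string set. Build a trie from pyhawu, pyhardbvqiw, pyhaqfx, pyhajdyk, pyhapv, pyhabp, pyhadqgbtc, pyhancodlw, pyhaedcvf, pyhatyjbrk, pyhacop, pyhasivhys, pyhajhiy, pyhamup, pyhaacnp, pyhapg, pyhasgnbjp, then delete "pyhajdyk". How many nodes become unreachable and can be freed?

After clearing the end-marker at "pyhajdyk", prune upward until reaching a node still needed by another word.
The suffix "dyk" (3 nodes) is used only by "pyhajdyk"; the node for "pyhaj" still has the child "h", so pruning stops there.
Nodes removed: 3

3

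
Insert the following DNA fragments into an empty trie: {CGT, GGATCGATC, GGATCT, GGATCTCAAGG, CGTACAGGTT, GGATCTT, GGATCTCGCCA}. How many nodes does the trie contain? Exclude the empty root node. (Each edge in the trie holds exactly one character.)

Count nodes per top-level branch (shared prefixes stored once):
  'C'-branch (CGT, CGTACAGGTT): 10 nodes
  'G'-branch (GGATCGATC, GGATCT, GGATCTCAAGG, GGATCTCGCCA, GGATCTT): 20 nodes
Sum: 30

30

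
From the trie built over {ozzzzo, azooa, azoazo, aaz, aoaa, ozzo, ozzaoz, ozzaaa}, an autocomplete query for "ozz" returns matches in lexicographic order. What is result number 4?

ozzzzo

Filter for "ozz…" and sort: "ozzaaa", "ozzaoz", "ozzo", "ozzzzo"
The 4th is ozzzzo.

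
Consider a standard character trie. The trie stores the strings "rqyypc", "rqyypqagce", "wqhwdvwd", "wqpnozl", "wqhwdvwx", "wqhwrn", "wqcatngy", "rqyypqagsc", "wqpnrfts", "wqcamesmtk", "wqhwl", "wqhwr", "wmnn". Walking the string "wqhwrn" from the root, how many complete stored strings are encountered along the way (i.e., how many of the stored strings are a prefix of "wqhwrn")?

2

Walk "wqhwrn" from the root; an end-of-word marker is hit whenever a stored word is a prefix of "wqhwrn".
Prefixes of the query that are stored words: "wqhwr", "wqhwrn"
Count: 2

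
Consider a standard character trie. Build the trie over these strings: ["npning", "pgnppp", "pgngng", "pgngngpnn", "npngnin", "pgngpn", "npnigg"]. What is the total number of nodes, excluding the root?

For each word, the new-node count is its length minus the longest prefix already in the trie:
  "npning" → 6 new (n, p, n, i, n, g)
  "pgnppp" → 6 new (p, g, n, p, p, p)
  "pgngng" → prefix "pgn" already present; 3 new (g, n, g)
  "pgngngpnn" → prefix "pgngng" already present; 3 new (p, n, n)
  "npngnin" → prefix "npn" already present; 4 new (g, n, i, n)
  "pgngpn" → prefix "pgng" already present; 2 new (p, n)
  "npnigg" → prefix "npni" already present; 2 new (g, g)
Total nodes = 6 + 6 + 3 + 3 + 4 + 2 + 2 = 26

26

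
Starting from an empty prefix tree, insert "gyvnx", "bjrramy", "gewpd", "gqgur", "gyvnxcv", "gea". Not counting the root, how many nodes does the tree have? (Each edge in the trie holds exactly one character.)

Trie structure (* marks end of a word):
(root)
├─ b
│  └─ j
│     └─ r
│        └─ r
│           └─ a
│              └─ m
│                 └─ y *
└─ g
   ├─ e
   │  ├─ a *
   │  └─ w
   │     └─ p
   │        └─ d *
   ├─ q
   │  └─ g
   │     └─ u
   │        └─ r *
   └─ y
      └─ v
         └─ n
            └─ x *
               └─ c
                  └─ v *
Counting every labelled node above: 23.

23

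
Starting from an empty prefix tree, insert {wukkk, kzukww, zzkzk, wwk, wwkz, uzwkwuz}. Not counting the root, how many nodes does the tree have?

Count nodes per top-level branch (shared prefixes stored once):
  'k'-branch (kzukww): 6 nodes
  'u'-branch (uzwkwuz): 7 nodes
  'w'-branch (wukkk, wwk, wwkz): 8 nodes
  'z'-branch (zzkzk): 5 nodes
Sum: 26

26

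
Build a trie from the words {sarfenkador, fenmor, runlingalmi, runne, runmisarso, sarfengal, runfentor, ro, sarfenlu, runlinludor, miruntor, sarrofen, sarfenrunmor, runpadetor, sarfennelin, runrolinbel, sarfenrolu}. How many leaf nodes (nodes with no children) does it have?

17

Leaves are exactly the stored words that no other stored word extends.
Those words: "fenmor", "miruntor", "ro", "runfentor", "runlingalmi", "runlinludor", "runmisarso", "runne", "runpadetor", "runrolinbel", "sarfengal", "sarfenkador", "sarfenlu", "sarfennelin", "sarfenrolu", "sarfenrunmor", "sarrofen"
Leaf count: 17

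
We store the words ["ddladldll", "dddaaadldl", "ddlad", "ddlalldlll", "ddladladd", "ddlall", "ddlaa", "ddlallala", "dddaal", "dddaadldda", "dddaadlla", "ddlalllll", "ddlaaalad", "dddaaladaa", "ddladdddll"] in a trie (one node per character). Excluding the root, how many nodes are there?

54

Trace insertions, counting only characters that open a new branch:
  "ddladldll" → 9 new (d, d, l, a, d, l, d, l, l)
  "dddaaadldl" → prefix "dd" already present; 8 new (d, a, a, a, d, l, d, l)
  "ddlad" → prefix "ddlad" already present; 0 new (none)
  "ddlalldlll" → prefix "ddla" already present; 6 new (l, l, d, l, l, l)
  "ddladladd" → prefix "ddladl" already present; 3 new (a, d, d)
  "ddlall" → prefix "ddlall" already present; 0 new (none)
  "ddlaa" → prefix "ddla" already present; 1 new (a)
  "ddlallala" → prefix "ddlall" already present; 3 new (a, l, a)
  "dddaal" → prefix "dddaa" already present; 1 new (l)
  "dddaadldda" → prefix "dddaa" already present; 5 new (d, l, d, d, a)
  "dddaadlla" → prefix "dddaadl" already present; 2 new (l, a)
  "ddlalllll" → prefix "ddlall" already present; 3 new (l, l, l)
  "ddlaaalad" → prefix "ddlaa" already present; 4 new (a, l, a, d)
  "dddaaladaa" → prefix "dddaal" already present; 4 new (a, d, a, a)
  "ddladdddll" → prefix "ddlad" already present; 5 new (d, d, d, l, l)
Total nodes = 9 + 8 + 0 + 6 + 3 + 0 + 1 + 3 + 1 + 5 + 2 + 3 + 4 + 4 + 5 = 54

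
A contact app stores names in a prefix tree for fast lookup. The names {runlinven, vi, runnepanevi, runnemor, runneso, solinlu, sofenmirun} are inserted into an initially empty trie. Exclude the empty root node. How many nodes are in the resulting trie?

39

Trace insertions, counting only characters that open a new branch:
  "runlinven" → 9 new (r, u, n, l, i, n, v, e, n)
  "vi" → 2 new (v, i)
  "runnepanevi" → prefix "run" already present; 8 new (n, e, p, a, n, e, v, i)
  "runnemor" → prefix "runne" already present; 3 new (m, o, r)
  "runneso" → prefix "runne" already present; 2 new (s, o)
  "solinlu" → 7 new (s, o, l, i, n, l, u)
  "sofenmirun" → prefix "so" already present; 8 new (f, e, n, m, i, r, u, n)
Total nodes = 9 + 2 + 8 + 3 + 2 + 7 + 8 = 39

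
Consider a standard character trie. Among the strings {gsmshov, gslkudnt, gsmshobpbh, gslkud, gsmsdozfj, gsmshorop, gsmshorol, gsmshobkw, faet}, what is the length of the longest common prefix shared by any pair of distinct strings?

8

Equivalently: take the maximum, over all pairs, of their longest common prefix length.
e.g. "gsmshorol" and "gsmshorop" share the prefix "gsmshoro" of length 8; no pair shares a longer one.
Longest shared-prefix length: 8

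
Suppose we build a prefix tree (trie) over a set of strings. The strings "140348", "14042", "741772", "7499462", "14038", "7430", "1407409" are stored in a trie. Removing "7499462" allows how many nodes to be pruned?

A node on "7499462"'s path can go only if nothing else ends at it or branches off below it.
The suffix "99462" (5 nodes) is used only by "7499462"; the node for "74" still has the child "1", so pruning stops there.
Nodes removed: 5

5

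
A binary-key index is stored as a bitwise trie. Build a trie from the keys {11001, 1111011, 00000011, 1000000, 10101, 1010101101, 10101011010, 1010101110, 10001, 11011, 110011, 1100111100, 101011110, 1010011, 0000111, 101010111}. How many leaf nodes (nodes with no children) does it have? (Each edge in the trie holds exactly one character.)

Leaves are exactly the stored words that no other stored word extends.
Those words: "00000011", "0000111", "1000000", "10001", "1010011", "10101011010", "1010101110", "101011110", "1100111100", "11011", "1111011"
Leaf count: 11

11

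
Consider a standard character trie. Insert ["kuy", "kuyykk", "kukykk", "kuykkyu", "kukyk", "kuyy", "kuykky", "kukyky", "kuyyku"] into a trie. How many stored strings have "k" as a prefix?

9

Traverse to the node for "k", then collect every word in that subtree.
Matches: "kukyk", "kukykk", "kukyky", "kuy", "kuykky", "kuykkyu", "kuyy", "kuyykk", "kuyyku"
Count: 9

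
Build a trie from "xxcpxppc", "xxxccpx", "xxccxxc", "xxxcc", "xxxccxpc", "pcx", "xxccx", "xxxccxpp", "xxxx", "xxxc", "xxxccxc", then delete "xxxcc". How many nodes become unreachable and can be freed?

Walk "xxxcc" from the leaf back toward the root, removing each node that no remaining word uses.
Every node on "xxxcc" is still needed (e.g. by "xxxccpx"), so nothing is freed.
Nodes removed: 0

0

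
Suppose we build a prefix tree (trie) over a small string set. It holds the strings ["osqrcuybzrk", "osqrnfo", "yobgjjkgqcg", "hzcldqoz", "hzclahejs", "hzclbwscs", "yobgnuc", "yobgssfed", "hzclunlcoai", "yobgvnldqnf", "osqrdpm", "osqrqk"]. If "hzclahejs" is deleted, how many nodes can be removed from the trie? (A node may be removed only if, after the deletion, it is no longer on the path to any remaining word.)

5

After clearing the end-marker at "hzclahejs", prune upward until reaching a node still needed by another word.
The suffix "ahejs" (5 nodes) is used only by "hzclahejs"; the node for "hzcl" still has the child "d", so pruning stops there.
Nodes removed: 5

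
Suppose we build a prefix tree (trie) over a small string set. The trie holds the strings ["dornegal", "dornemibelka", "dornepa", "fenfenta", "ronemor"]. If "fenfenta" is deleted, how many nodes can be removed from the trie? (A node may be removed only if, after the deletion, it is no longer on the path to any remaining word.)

Walk "fenfenta" from the leaf back toward the root, removing each node that no remaining word uses.
No other word shares any prefix with "fenfenta", so all 8 of its nodes go.
Nodes removed: 8

8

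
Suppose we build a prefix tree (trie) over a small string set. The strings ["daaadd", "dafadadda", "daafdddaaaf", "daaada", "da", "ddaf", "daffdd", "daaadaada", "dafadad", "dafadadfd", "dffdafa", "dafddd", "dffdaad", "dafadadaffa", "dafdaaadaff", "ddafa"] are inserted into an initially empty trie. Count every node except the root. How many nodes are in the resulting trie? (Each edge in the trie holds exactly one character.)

56

Count nodes per top-level branch (shared prefixes stored once):
  'd'-branch (da, daaada, daaadaada, daaadd, daafdddaaaf, dafadad, dafadadaffa, dafadadda, dafadadfd, dafdaaadaff, dafddd, daffdd, ddaf, ddafa, dffdaad, dffdafa): 56 nodes
Sum: 56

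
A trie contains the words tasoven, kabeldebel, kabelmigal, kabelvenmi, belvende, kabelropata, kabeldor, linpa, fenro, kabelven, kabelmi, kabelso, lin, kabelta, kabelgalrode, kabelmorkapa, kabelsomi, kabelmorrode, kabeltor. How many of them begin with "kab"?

14

Filter for entries beginning with "kab":
Words under "kab": kabeldebel, kabeldor, kabelgalrode, kabelmi, kabelmigal, kabelmorkapa, kabelmorrode, kabelropata, kabelso, kabelsomi, kabelta, kabeltor, kabelven, kabelvenmi
Count: 14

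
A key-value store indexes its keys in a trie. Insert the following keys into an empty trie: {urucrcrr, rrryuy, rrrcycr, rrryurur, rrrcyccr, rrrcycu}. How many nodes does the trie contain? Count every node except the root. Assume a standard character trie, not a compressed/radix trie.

Insert word by word; a character creates a node only if that edge doesn't already exist:
  "urucrcrr" → 8 new (u, r, u, c, r, c, r, r)
  "rrryuy" → 6 new (r, r, r, y, u, y)
  "rrrcycr" → prefix "rrr" already present; 4 new (c, y, c, r)
  "rrryurur" → prefix "rrryu" already present; 3 new (r, u, r)
  "rrrcyccr" → prefix "rrrcyc" already present; 2 new (c, r)
  "rrrcycu" → prefix "rrrcyc" already present; 1 new (u)
Total nodes = 8 + 6 + 4 + 3 + 2 + 1 = 24

24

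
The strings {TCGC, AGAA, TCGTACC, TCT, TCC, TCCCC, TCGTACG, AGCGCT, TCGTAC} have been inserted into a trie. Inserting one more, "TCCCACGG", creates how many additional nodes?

4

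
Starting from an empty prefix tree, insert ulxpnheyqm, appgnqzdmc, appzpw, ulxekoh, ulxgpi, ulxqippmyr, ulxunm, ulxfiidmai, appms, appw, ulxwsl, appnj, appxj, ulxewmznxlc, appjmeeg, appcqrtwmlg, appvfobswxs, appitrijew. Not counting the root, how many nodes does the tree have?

Trace insertions, counting only characters that open a new branch:
  "ulxpnheyqm" → 10 new (u, l, x, p, n, h, e, y, q, m)
  "appgnqzdmc" → 10 new (a, p, p, g, n, q, z, d, m, c)
  "appzpw" → prefix "app" already present; 3 new (z, p, w)
  "ulxekoh" → prefix "ulx" already present; 4 new (e, k, o, h)
  "ulxgpi" → prefix "ulx" already present; 3 new (g, p, i)
  "ulxqippmyr" → prefix "ulx" already present; 7 new (q, i, p, p, m, y, r)
  "ulxunm" → prefix "ulx" already present; 3 new (u, n, m)
  "ulxfiidmai" → prefix "ulx" already present; 7 new (f, i, i, d, m, a, i)
  "appms" → prefix "app" already present; 2 new (m, s)
  "appw" → prefix "app" already present; 1 new (w)
  "ulxwsl" → prefix "ulx" already present; 3 new (w, s, l)
  "appnj" → prefix "app" already present; 2 new (n, j)
  "appxj" → prefix "app" already present; 2 new (x, j)
  "ulxewmznxlc" → prefix "ulxe" already present; 7 new (w, m, z, n, x, l, c)
  "appjmeeg" → prefix "app" already present; 5 new (j, m, e, e, g)
  "appcqrtwmlg" → prefix "app" already present; 8 new (c, q, r, t, w, m, l, g)
  "appvfobswxs" → prefix "app" already present; 8 new (v, f, o, b, s, w, x, s)
  "appitrijew" → prefix "app" already present; 7 new (i, t, r, i, j, e, w)
Total nodes = 10 + 10 + 3 + 4 + 3 + 7 + 3 + 7 + 2 + 1 + 3 + 2 + 2 + 7 + 5 + 8 + 8 + 7 = 92

92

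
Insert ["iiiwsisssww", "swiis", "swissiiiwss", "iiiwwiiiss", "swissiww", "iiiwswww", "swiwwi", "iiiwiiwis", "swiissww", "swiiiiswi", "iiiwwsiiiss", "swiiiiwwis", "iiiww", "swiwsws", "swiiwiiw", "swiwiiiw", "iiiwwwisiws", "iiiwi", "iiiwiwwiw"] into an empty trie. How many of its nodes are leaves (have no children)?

16

A leaf is a node with no children — equivalently, the end of a word that is not a proper prefix of any other stored word.
Those words: "iiiwiiwis", "iiiwiwwiw", "iiiwsisssww", "iiiwswww", "iiiwwiiiss", "iiiwwsiiiss", "iiiwwwisiws", "swiiiiswi", "swiiiiwwis", "swiissww", "swiiwiiw", "swissiiiwss", "swissiww", "swiwiiiw", "swiwsws", "swiwwi"
Leaf count: 16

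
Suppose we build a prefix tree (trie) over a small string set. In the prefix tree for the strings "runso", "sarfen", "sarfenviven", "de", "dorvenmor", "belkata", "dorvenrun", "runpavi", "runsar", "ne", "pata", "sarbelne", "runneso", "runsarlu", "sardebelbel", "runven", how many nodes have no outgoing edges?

Leaves are exactly the stored words that no other stored word extends.
Those words: "belkata", "de", "dorvenmor", "dorvenrun", "ne", "pata", "runneso", "runpavi", "runsarlu", "runso", "runven", "sarbelne", "sardebelbel", "sarfenviven"
Leaf count: 14

14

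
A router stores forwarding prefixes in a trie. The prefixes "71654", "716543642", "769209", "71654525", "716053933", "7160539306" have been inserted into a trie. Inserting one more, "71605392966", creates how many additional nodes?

4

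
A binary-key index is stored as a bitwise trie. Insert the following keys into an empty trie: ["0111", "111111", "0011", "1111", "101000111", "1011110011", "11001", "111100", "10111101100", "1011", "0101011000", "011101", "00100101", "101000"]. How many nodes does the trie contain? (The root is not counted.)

52

Insert word by word; a character creates a node only if that edge doesn't already exist:
  "0111" → 4 new (0, 1, 1, 1)
  "111111" → 6 new (1, 1, 1, 1, 1, 1)
  "0011" → prefix "0" already present; 3 new (0, 1, 1)
  "1111" → prefix "1111" already present; 0 new (none)
  "101000111" → prefix "1" already present; 8 new (0, 1, 0, 0, 0, 1, 1, 1)
  "1011110011" → prefix "101" already present; 7 new (1, 1, 1, 0, 0, 1, 1)
  "11001" → prefix "11" already present; 3 new (0, 0, 1)
  "111100" → prefix "1111" already present; 2 new (0, 0)
  "10111101100" → prefix "1011110" already present; 4 new (1, 1, 0, 0)
  "1011" → prefix "1011" already present; 0 new (none)
  "0101011000" → prefix "01" already present; 8 new (0, 1, 0, 1, 1, 0, 0, 0)
  "011101" → prefix "0111" already present; 2 new (0, 1)
  "00100101" → prefix "001" already present; 5 new (0, 0, 1, 0, 1)
  "101000" → prefix "101000" already present; 0 new (none)
Total nodes = 4 + 6 + 3 + 0 + 8 + 7 + 3 + 2 + 4 + 0 + 8 + 2 + 5 + 0 = 52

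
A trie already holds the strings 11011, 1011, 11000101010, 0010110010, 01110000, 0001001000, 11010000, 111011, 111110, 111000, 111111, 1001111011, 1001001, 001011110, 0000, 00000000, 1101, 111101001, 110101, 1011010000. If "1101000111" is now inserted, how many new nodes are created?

The longest prefix of "1101000111" already in the trie is "1101000" (length 7).
Each of the 3 remaining characters creates one node.

3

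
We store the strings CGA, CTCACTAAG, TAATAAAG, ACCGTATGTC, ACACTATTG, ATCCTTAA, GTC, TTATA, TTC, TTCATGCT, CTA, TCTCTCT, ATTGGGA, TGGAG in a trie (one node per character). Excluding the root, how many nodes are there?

72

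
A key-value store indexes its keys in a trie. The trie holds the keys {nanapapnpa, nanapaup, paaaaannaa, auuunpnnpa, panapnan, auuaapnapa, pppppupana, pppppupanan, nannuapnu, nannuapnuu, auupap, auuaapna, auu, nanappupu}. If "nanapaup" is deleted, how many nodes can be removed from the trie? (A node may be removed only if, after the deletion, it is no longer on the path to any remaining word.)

After clearing the end-marker at "nanapaup", prune upward until reaching a node still needed by another word.
The suffix "up" (2 nodes) is used only by "nanapaup"; the node for "nanapa" still has the child "p", so pruning stops there.
Nodes removed: 2

2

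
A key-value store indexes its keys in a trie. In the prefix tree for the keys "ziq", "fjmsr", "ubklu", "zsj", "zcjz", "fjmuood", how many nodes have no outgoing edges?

6

A leaf is a node with no children — equivalently, the end of a word that is not a proper prefix of any other stored word.
Those words: "fjmsr", "fjmuood", "ubklu", "zcjz", "ziq", "zsj"
Leaf count: 6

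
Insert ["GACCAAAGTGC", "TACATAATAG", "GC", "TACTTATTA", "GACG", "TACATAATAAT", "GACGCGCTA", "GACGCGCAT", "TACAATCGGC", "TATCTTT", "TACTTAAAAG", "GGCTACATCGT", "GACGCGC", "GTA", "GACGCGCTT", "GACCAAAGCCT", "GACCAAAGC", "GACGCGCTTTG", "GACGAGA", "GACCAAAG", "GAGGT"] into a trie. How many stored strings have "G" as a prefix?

15

Traverse to the node for "G", then collect every word in that subtree.
Words under "G": GACCAAAG, GACCAAAGC, GACCAAAGCCT, GACCAAAGTGC, GACG, GACGAGA, GACGCGC, GACGCGCAT, GACGCGCTA, GACGCGCTT, GACGCGCTTTG, GAGGT, GC, GGCTACATCGT, GTA
Count: 15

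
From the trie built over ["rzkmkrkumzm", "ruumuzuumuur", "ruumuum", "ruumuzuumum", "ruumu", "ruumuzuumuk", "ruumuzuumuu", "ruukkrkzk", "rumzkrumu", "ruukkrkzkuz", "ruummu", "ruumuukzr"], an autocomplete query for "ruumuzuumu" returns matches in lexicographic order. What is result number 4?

DFS of the "ruumuzuumu" subtree visits, in order: "ruumuzuumuk", "ruumuzuumum", "ruumuzuumuu", "ruumuzuumuur"
Position 4: ruumuzuumuur

ruumuzuumuur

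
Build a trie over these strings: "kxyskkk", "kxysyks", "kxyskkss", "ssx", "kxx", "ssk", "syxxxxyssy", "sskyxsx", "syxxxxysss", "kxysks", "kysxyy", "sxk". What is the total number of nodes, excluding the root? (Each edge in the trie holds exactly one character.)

39

Trace insertions, counting only characters that open a new branch:
  "kxyskkk" → 7 new (k, x, y, s, k, k, k)
  "kxysyks" → prefix "kxys" already present; 3 new (y, k, s)
  "kxyskkss" → prefix "kxyskk" already present; 2 new (s, s)
  "ssx" → 3 new (s, s, x)
  "kxx" → prefix "kx" already present; 1 new (x)
  "ssk" → prefix "ss" already present; 1 new (k)
  "syxxxxyssy" → prefix "s" already present; 9 new (y, x, x, x, x, y, s, s, y)
  "sskyxsx" → prefix "ssk" already present; 4 new (y, x, s, x)
  "syxxxxysss" → prefix "syxxxxyss" already present; 1 new (s)
  "kxysks" → prefix "kxysk" already present; 1 new (s)
  "kysxyy" → prefix "k" already present; 5 new (y, s, x, y, y)
  "sxk" → prefix "s" already present; 2 new (x, k)
Total nodes = 7 + 3 + 2 + 3 + 1 + 1 + 9 + 4 + 1 + 1 + 5 + 2 = 39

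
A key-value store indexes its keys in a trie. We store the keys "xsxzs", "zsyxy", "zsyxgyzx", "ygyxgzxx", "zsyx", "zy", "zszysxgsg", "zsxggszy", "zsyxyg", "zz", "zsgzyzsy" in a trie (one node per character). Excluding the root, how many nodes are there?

For each word, the new-node count is its length minus the longest prefix already in the trie:
  "xsxzs" → 5 new (x, s, x, z, s)
  "zsyxy" → 5 new (z, s, y, x, y)
  "zsyxgyzx" → prefix "zsyx" already present; 4 new (g, y, z, x)
  "ygyxgzxx" → 8 new (y, g, y, x, g, z, x, x)
  "zsyx" → prefix "zsyx" already present; 0 new (none)
  "zy" → prefix "z" already present; 1 new (y)
  "zszysxgsg" → prefix "zs" already present; 7 new (z, y, s, x, g, s, g)
  "zsxggszy" → prefix "zs" already present; 6 new (x, g, g, s, z, y)
  "zsyxyg" → prefix "zsyxy" already present; 1 new (g)
  "zz" → prefix "z" already present; 1 new (z)
  "zsgzyzsy" → prefix "zs" already present; 6 new (g, z, y, z, s, y)
Total nodes = 5 + 5 + 4 + 8 + 0 + 1 + 7 + 6 + 1 + 1 + 6 = 44

44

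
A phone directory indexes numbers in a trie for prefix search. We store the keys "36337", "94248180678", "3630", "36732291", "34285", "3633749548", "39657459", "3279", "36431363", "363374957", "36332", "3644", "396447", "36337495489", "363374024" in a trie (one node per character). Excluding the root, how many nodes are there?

Insert word by word; a character creates a node only if that edge doesn't already exist:
  "36337" → 5 new (3, 6, 3, 3, 7)
  "94248180678" → 11 new (9, 4, 2, 4, 8, 1, 8, 0, 6, 7, 8)
  "3630" → prefix "363" already present; 1 new (0)
  "36732291" → prefix "36" already present; 6 new (7, 3, 2, 2, 9, 1)
  "34285" → prefix "3" already present; 4 new (4, 2, 8, 5)
  "3633749548" → prefix "36337" already present; 5 new (4, 9, 5, 4, 8)
  "39657459" → prefix "3" already present; 7 new (9, 6, 5, 7, 4, 5, 9)
  "3279" → prefix "3" already present; 3 new (2, 7, 9)
  "36431363" → prefix "36" already present; 6 new (4, 3, 1, 3, 6, 3)
  "363374957" → prefix "36337495" already present; 1 new (7)
  "36332" → prefix "3633" already present; 1 new (2)
  "3644" → prefix "364" already present; 1 new (4)
  "396447" → prefix "396" already present; 3 new (4, 4, 7)
  "36337495489" → prefix "3633749548" already present; 1 new (9)
  "363374024" → prefix "363374" already present; 3 new (0, 2, 4)
Total nodes = 5 + 11 + 1 + 6 + 4 + 5 + 7 + 3 + 6 + 1 + 1 + 1 + 3 + 1 + 3 = 58

58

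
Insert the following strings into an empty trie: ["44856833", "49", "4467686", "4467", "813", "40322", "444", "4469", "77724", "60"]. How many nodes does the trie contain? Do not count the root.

30

Trace insertions, counting only characters that open a new branch:
  "44856833" → 8 new (4, 4, 8, 5, 6, 8, 3, 3)
  "49" → prefix "4" already present; 1 new (9)
  "4467686" → prefix "44" already present; 5 new (6, 7, 6, 8, 6)
  "4467" → prefix "4467" already present; 0 new (none)
  "813" → 3 new (8, 1, 3)
  "40322" → prefix "4" already present; 4 new (0, 3, 2, 2)
  "444" → prefix "44" already present; 1 new (4)
  "4469" → prefix "446" already present; 1 new (9)
  "77724" → 5 new (7, 7, 7, 2, 4)
  "60" → 2 new (6, 0)
Total nodes = 8 + 1 + 5 + 0 + 3 + 4 + 1 + 1 + 5 + 2 = 30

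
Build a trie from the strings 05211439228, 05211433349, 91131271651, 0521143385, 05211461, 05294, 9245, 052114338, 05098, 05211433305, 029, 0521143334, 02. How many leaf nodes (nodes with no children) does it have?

A leaf is a node with no children — equivalently, the end of a word that is not a proper prefix of any other stored word.
Those words: "029", "05098", "05211433305", "05211433349", "0521143385", "05211439228", "05211461", "05294", "91131271651", "9245"
Leaf count: 10

10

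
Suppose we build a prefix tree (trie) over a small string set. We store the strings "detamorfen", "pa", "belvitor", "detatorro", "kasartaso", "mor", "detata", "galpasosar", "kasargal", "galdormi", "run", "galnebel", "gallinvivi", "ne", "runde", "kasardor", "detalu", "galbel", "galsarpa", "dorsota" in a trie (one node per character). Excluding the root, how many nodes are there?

94

Insert word by word; a character creates a node only if that edge doesn't already exist:
  "detamorfen" → 10 new (d, e, t, a, m, o, r, f, e, n)
  "pa" → 2 new (p, a)
  "belvitor" → 8 new (b, e, l, v, i, t, o, r)
  "detatorro" → prefix "deta" already present; 5 new (t, o, r, r, o)
  "kasartaso" → 9 new (k, a, s, a, r, t, a, s, o)
  "mor" → 3 new (m, o, r)
  "detata" → prefix "detat" already present; 1 new (a)
  "galpasosar" → 10 new (g, a, l, p, a, s, o, s, a, r)
  "kasargal" → prefix "kasar" already present; 3 new (g, a, l)
  "galdormi" → prefix "gal" already present; 5 new (d, o, r, m, i)
  "run" → 3 new (r, u, n)
  "galnebel" → prefix "gal" already present; 5 new (n, e, b, e, l)
  "gallinvivi" → prefix "gal" already present; 7 new (l, i, n, v, i, v, i)
  "ne" → 2 new (n, e)
  "runde" → prefix "run" already present; 2 new (d, e)
  "kasardor" → prefix "kasar" already present; 3 new (d, o, r)
  "detalu" → prefix "deta" already present; 2 new (l, u)
  "galbel" → prefix "gal" already present; 3 new (b, e, l)
  "galsarpa" → prefix "gal" already present; 5 new (s, a, r, p, a)
  "dorsota" → prefix "d" already present; 6 new (o, r, s, o, t, a)
Total nodes = 10 + 2 + 8 + 5 + 9 + 3 + 1 + 10 + 3 + 5 + 3 + 5 + 7 + 2 + 2 + 3 + 2 + 3 + 5 + 6 = 94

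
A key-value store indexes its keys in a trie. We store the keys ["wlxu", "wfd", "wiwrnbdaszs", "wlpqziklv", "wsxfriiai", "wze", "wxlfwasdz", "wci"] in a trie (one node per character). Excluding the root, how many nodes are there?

For each word, the new-node count is its length minus the longest prefix already in the trie:
  "wlxu" → 4 new (w, l, x, u)
  "wfd" → prefix "w" already present; 2 new (f, d)
  "wiwrnbdaszs" → prefix "w" already present; 10 new (i, w, r, n, b, d, a, s, z, s)
  "wlpqziklv" → prefix "wl" already present; 7 new (p, q, z, i, k, l, v)
  "wsxfriiai" → prefix "w" already present; 8 new (s, x, f, r, i, i, a, i)
  "wze" → prefix "w" already present; 2 new (z, e)
  "wxlfwasdz" → prefix "w" already present; 8 new (x, l, f, w, a, s, d, z)
  "wci" → prefix "w" already present; 2 new (c, i)
Total nodes = 4 + 2 + 10 + 7 + 8 + 2 + 8 + 2 = 43

43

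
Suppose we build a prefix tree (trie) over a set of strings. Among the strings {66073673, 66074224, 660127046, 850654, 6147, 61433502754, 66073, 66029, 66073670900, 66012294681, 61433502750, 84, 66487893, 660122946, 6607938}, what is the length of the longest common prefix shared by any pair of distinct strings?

The deepest shared node is where two words last agree before diverging.
"61433502750" and "61433502754" agree on "6143350275" (10 characters) before diverging; nothing deeper is shared.
Longest shared-prefix length: 10

10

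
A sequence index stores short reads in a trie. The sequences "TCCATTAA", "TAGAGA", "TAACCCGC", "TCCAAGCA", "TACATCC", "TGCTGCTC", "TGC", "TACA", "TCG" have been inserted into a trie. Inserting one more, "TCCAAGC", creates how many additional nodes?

0

Every character of "TCCAAGC" already lies on an existing path (it is a prefix of some stored word).
No new nodes are needed: 0.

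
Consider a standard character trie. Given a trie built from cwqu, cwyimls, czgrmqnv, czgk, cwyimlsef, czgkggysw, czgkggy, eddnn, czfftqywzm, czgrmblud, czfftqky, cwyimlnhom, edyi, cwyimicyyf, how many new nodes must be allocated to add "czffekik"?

The longest prefix of "czffekik" already in the trie is "czff" (length 4).
New nodes needed: |"czffekik"| − 4 = 8 − 4 = 4.

4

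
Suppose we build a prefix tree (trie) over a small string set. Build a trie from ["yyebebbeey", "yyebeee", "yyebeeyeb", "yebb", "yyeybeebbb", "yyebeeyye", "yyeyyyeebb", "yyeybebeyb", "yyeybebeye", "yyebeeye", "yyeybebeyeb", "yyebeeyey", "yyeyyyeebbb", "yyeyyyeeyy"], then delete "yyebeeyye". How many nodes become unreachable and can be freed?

2

Walk "yyebeeyye" from the leaf back toward the root, removing each node that no remaining word uses.
The suffix "ye" (2 nodes) is used only by "yyebeeyye"; the node for "yyebeey" still has the child "e", so pruning stops there.
Nodes removed: 2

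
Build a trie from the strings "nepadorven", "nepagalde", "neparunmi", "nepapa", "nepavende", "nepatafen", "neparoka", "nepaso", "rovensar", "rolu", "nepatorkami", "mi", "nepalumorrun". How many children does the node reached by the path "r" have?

The children of the "r" node are the distinct next characters among strings starting with "r".
Characters that immediately follow "r" among the stored strings: {o}.
That node has 1 child edge.

1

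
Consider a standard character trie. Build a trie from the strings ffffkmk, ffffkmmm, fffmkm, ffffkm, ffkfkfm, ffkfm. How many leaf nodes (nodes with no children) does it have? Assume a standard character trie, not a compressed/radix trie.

5

A leaf is a node with no children — equivalently, the end of a word that is not a proper prefix of any other stored word.
Those words: "ffffkmk", "ffffkmmm", "fffmkm", "ffkfkfm", "ffkfm"
Leaf count: 5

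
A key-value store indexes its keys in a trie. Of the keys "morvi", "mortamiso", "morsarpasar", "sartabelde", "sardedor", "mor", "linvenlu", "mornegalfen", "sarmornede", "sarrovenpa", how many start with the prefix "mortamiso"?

1

Walk to "mortamiso"; the words in its subtree are exactly those with that prefix.
Words under "mortamiso": mortamiso
Count: 1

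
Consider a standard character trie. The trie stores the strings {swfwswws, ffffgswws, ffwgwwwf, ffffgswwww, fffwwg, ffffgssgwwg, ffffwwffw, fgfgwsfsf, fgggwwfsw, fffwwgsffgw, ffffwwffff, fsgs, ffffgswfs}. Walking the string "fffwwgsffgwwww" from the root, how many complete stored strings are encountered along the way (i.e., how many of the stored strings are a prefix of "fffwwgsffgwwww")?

2

Traverse "fffwwgsffgwwww" character by character; count nodes along the way that are marked as word ends.
Prefixes of the query that are stored words: "fffwwg", "fffwwgsffgw"
Count: 2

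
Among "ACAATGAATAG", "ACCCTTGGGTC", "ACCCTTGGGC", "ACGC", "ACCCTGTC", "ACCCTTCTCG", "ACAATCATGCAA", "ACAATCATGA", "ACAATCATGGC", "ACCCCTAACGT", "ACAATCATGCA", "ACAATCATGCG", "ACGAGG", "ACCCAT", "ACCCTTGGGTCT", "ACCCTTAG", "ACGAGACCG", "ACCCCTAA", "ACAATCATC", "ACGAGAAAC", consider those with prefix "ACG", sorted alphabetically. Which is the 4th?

ACGC

DFS of the "ACG" subtree visits, in order: "ACGAGAAAC", "ACGAGACCG", "ACGAGG", "ACGC"
Position 4: ACGC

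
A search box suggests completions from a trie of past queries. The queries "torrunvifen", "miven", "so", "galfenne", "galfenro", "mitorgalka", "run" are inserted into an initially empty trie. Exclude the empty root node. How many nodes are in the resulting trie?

Count nodes per top-level branch (shared prefixes stored once):
  'g'-branch (galfenne, galfenro): 10 nodes
  'm'-branch (mitorgalka, miven): 13 nodes
  'r'-branch (run): 3 nodes
  's'-branch (so): 2 nodes
  't'-branch (torrunvifen): 11 nodes
Sum: 39

39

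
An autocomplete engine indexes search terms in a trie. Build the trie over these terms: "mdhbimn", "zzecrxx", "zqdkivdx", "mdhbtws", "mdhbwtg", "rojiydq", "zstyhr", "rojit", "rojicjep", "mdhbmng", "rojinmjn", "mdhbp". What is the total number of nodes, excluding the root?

52

Insert word by word; a character creates a node only if that edge doesn't already exist:
  "mdhbimn" → 7 new (m, d, h, b, i, m, n)
  "zzecrxx" → 7 new (z, z, e, c, r, x, x)
  "zqdkivdx" → prefix "z" already present; 7 new (q, d, k, i, v, d, x)
  "mdhbtws" → prefix "mdhb" already present; 3 new (t, w, s)
  "mdhbwtg" → prefix "mdhb" already present; 3 new (w, t, g)
  "rojiydq" → 7 new (r, o, j, i, y, d, q)
  "zstyhr" → prefix "z" already present; 5 new (s, t, y, h, r)
  "rojit" → prefix "roji" already present; 1 new (t)
  "rojicjep" → prefix "roji" already present; 4 new (c, j, e, p)
  "mdhbmng" → prefix "mdhb" already present; 3 new (m, n, g)
  "rojinmjn" → prefix "roji" already present; 4 new (n, m, j, n)
  "mdhbp" → prefix "mdhb" already present; 1 new (p)
Total nodes = 7 + 7 + 7 + 3 + 3 + 7 + 5 + 1 + 4 + 3 + 4 + 1 = 52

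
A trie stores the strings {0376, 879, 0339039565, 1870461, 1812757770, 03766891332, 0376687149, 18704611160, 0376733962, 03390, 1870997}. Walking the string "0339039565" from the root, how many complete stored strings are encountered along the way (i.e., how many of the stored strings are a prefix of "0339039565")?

2

Check each prefix of "0339039565" against the stored set — each match is an end-marker on the path.
Prefixes of the query that are stored words: "03390", "0339039565"
Count: 2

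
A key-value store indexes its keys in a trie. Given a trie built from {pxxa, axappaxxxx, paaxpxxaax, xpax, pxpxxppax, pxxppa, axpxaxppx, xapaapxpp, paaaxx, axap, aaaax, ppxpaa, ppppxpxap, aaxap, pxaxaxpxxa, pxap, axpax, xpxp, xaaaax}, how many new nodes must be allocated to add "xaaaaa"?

Walking "xaaaaa" from the root, the first 5 characters ("xaaaa") follow existing edges; "a" is the first miss.
New nodes needed: |"xaaaaa"| − 5 = 6 − 5 = 1.

1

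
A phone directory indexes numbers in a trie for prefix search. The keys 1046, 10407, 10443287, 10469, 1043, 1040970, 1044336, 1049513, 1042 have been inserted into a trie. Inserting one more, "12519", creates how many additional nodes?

The longest prefix of "12519" already in the trie is "1" (length 1).
So 5 − 1 = 4 new nodes.

4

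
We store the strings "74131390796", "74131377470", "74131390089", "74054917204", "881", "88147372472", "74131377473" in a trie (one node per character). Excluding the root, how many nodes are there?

40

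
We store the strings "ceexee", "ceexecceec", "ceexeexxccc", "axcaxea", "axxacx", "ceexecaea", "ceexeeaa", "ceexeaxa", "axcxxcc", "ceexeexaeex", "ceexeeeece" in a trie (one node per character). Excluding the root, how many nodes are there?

47

Trace insertions, counting only characters that open a new branch:
  "ceexee" → 6 new (c, e, e, x, e, e)
  "ceexecceec" → prefix "ceexe" already present; 5 new (c, c, e, e, c)
  "ceexeexxccc" → prefix "ceexee" already present; 5 new (x, x, c, c, c)
  "axcaxea" → 7 new (a, x, c, a, x, e, a)
  "axxacx" → prefix "ax" already present; 4 new (x, a, c, x)
  "ceexecaea" → prefix "ceexec" already present; 3 new (a, e, a)
  "ceexeeaa" → prefix "ceexee" already present; 2 new (a, a)
  "ceexeaxa" → prefix "ceexe" already present; 3 new (a, x, a)
  "axcxxcc" → prefix "axc" already present; 4 new (x, x, c, c)
  "ceexeexaeex" → prefix "ceexeex" already present; 4 new (a, e, e, x)
  "ceexeeeece" → prefix "ceexee" already present; 4 new (e, e, c, e)
Total nodes = 6 + 5 + 5 + 7 + 4 + 3 + 2 + 3 + 4 + 4 + 4 = 47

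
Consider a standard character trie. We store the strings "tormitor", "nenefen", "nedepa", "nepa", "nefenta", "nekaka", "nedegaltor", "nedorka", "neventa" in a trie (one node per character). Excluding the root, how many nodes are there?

Insert word by word; a character creates a node only if that edge doesn't already exist:
  "tormitor" → 8 new (t, o, r, m, i, t, o, r)
  "nenefen" → 7 new (n, e, n, e, f, e, n)
  "nedepa" → prefix "ne" already present; 4 new (d, e, p, a)
  "nepa" → prefix "ne" already present; 2 new (p, a)
  "nefenta" → prefix "ne" already present; 5 new (f, e, n, t, a)
  "nekaka" → prefix "ne" already present; 4 new (k, a, k, a)
  "nedegaltor" → prefix "nede" already present; 6 new (g, a, l, t, o, r)
  "nedorka" → prefix "ned" already present; 4 new (o, r, k, a)
  "neventa" → prefix "ne" already present; 5 new (v, e, n, t, a)
Total nodes = 8 + 7 + 4 + 2 + 5 + 4 + 6 + 4 + 5 = 45

45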